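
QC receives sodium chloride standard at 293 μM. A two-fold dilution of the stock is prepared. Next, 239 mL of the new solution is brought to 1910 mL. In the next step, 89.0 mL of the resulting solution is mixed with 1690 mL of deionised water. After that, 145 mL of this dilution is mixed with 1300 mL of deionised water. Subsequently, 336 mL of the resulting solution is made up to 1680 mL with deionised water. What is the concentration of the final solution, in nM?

18.4 nM

Overall dilution factor = 2 × 7.992 × 19.99 × 9.966 × 5 = 1.59 × 10⁴.
293 μM / 1.59 × 10⁴ = 0.0184 μM = 18.4 nM.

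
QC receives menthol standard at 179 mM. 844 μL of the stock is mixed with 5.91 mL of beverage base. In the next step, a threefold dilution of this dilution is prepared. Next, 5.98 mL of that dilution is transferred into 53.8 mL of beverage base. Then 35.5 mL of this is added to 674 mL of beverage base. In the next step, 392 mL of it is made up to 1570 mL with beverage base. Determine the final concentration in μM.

9.32 μM

Overall dilution factor = 8.002 × 3 × 9.997 × 19.99 × 4.005 = 1.92 × 10⁴.
179 mM / 1.92 × 10⁴ = 9.32 × 10⁻³ mM = 9.32 μM.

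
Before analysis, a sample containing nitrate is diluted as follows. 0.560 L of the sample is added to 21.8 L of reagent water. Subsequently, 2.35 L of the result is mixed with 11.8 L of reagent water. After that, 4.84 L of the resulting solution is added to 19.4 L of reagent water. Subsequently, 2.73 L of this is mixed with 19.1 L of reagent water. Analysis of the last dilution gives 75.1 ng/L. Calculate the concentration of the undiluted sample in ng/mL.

Overall dilution factor = 39.93 × 6.021 × 5.008 × 7.996 = 9628.
Original = 75.1 ng/L × 9628 = 7.23 × 10⁵ ng/L = 723 ng/mL.

723 ng/mL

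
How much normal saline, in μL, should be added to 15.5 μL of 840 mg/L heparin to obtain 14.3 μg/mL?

14.3 μg/mL = 14.3 mg/L.
V₂ = C₁V₁/C₂ = 840 × 15.5 / 14.3 = 910 μL.
Diluent to add = V₂ − V₁ = 910 − 15.5 = 895 μL.

895 μL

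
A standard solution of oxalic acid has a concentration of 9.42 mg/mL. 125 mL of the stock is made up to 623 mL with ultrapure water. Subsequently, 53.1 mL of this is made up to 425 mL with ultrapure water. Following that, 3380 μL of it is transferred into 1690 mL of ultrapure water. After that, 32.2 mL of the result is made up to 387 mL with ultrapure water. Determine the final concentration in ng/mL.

Overall dilution factor = 4.984 × 8.004 × 501 × 12.02 = 2.40 × 10⁵.
9.42 mg/mL / 2.40 × 10⁵ = 3.92 × 10⁻⁵ mg/mL = 39.2 ng/mL.

39.2 ng/mL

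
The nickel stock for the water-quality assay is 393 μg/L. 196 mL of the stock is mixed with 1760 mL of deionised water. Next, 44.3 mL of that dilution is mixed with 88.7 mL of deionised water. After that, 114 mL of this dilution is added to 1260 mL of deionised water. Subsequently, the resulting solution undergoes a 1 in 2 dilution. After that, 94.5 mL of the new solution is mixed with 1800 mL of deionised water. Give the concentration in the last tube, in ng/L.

Overall dilution factor = 9.980 × 3.002 × 12.05 × 2 × 20.05 = 1.45 × 10⁴.
393 μg/L / 1.45 × 10⁴ = 0.0271 μg/L = 27.1 ng/L.

27.1 ng/L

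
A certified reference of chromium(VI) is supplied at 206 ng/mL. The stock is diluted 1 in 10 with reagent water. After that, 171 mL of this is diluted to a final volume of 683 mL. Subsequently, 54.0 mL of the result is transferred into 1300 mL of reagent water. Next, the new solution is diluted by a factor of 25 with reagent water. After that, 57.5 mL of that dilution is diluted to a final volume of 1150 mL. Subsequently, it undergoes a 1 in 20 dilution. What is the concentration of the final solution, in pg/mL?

Overall dilution factor = 10 × 3.994 × 25.07 × 25 × 20 × 20 = 1.00 × 10⁷.
206 ng/mL / 1.00 × 10⁷ = 2.06 × 10⁻⁵ ng/mL = 0.0206 pg/mL.

0.0206 pg/mL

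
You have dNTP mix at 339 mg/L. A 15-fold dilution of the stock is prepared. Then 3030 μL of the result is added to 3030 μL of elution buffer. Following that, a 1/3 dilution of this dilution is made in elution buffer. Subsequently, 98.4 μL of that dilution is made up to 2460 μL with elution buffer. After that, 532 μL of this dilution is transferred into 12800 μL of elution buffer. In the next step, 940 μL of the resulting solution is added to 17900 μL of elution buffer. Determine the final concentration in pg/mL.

Overall dilution factor = 15 × 2 × 3 × 25 × 25.06 × 20.04 = 1.13 × 10⁶.
339 mg/L / 1.13 × 10⁶ = 3.00 × 10⁻⁴ mg/L = 300 pg/mL.

300 pg/mL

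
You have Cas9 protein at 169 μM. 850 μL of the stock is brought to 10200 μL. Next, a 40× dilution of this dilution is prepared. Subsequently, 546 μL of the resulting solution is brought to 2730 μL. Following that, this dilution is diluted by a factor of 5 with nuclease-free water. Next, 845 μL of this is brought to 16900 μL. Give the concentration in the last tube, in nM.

0.704 nM

Overall dilution factor = 12 × 40 × 5 × 5 × 20 = 2.40 × 10⁵.
169 μM / 2.40 × 10⁵ = 7.04 × 10⁻⁴ μM = 0.704 nM.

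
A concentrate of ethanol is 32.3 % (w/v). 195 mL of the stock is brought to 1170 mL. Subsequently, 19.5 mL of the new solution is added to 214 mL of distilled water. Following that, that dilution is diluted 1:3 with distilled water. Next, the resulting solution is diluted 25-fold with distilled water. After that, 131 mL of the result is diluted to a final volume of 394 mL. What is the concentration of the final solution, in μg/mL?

19.9 μg/mL

Overall dilution factor = 6 × 11.97 × 3 × 25 × 3.008 = 1.62 × 10⁴.
32.3 % (w/v) / 1.62 × 10⁴ = 1.99 × 10⁻³ % (w/v) = 19.9 μg/mL.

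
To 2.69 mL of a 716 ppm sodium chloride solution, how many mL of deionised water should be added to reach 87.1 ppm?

V₂ = C₁V₁/C₂ = 716 × 2.69 / 87.1 = 22.1 mL.
Diluent to add = V₂ − V₁ = 22.1 − 2.69 = 19.4 mL.

19.4 mL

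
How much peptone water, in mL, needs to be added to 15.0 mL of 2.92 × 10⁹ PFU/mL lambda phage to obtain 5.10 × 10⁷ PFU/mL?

V₂ = C₁V₁/C₂ = 2.92 × 10⁹ × 15.0 / 5.10 × 10⁷ = 859 mL.
Diluent to add = V₂ − V₁ = 859 − 15.0 = 844 mL.

844 mL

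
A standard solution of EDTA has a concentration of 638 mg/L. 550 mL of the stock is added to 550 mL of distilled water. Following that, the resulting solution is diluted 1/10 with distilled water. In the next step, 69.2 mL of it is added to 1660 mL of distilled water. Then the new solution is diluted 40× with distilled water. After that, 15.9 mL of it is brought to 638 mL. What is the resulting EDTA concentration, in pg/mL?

795 pg/mL

Overall dilution factor = 2 × 10 × 24.99 × 40 × 40.13 = 8.02 × 10⁵.
638 mg/L / 8.02 × 10⁵ = 7.95 × 10⁻⁴ mg/L = 795 pg/mL.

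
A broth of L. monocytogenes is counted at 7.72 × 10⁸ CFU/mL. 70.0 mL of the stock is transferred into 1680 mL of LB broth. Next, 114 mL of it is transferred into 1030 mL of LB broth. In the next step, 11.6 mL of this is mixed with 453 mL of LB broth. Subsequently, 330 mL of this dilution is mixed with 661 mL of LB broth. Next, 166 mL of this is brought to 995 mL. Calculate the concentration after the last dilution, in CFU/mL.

Overall dilution factor = 25 × 10.04 × 40.05 × 3.003 × 5.994 = 1.81 × 10⁵.
7.72 × 10⁸ CFU/mL / 1.81 × 10⁵ = 4270 CFU/mL.

4270 CFU/mL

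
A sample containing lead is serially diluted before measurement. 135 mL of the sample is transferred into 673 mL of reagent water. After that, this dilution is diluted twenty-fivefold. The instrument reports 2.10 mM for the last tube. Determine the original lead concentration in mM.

Overall dilution factor = 5.985 × 25 = 150.
Original = 2.10 mM × 150 = 314 mM.

314 mM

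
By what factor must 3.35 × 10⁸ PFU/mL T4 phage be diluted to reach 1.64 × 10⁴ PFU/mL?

Factor = C₀/C_target = 3.35 × 10⁸ PFU/mL / 1.64 × 10⁴ PFU/mL = 2.04 × 10⁴.

2.04 × 10⁴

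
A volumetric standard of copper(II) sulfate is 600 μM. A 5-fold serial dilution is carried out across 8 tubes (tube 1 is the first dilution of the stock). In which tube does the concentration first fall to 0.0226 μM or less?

tube 7

Tube n has concentration 600 μM / 5ⁿ.
Need 5ⁿ ≥ 600 μM / 0.0226 μM = 2.65 × 10⁴, so n ≥ 6.33.
First such tube: n = 7.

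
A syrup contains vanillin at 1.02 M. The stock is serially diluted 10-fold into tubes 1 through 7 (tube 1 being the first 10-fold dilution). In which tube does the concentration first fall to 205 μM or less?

tube 4

Tube n has concentration 1.02 M / 10ⁿ.
Need 10ⁿ ≥ 1.02 M / 205 μM = 4976, so n ≥ 3.70.
First such tube: n = 4.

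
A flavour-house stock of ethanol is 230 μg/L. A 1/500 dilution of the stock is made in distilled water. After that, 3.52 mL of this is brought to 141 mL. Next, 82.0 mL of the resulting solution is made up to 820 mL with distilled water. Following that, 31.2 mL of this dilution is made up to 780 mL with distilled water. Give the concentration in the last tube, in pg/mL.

Overall dilution factor = 500 × 40.06 × 10 × 25 = 5.01 × 10⁶.
230 μg/L / 5.01 × 10⁶ = 4.59 × 10⁻⁵ μg/L = 0.0459 pg/mL.

0.0459 pg/mL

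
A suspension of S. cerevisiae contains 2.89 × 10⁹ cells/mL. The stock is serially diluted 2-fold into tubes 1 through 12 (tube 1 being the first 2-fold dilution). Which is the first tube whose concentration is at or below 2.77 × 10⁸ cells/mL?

Tube n has concentration 2.89 × 10⁹ cells/mL / 2ⁿ.
Need 2ⁿ ≥ 2.89 × 10⁹ cells/mL / 2.77 × 10⁸ cells/mL = 10.4, so n ≥ 3.38.
First such tube: n = 4.

tube 4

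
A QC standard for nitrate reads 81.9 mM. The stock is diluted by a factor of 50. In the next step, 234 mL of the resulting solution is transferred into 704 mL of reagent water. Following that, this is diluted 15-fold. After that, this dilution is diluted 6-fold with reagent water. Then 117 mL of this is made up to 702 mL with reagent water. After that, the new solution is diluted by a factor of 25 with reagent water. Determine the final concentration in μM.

0.0303 μM

Overall dilution factor = 50 × 4.009 × 15 × 6 × 6 × 25 = 2.71 × 10⁶.
81.9 mM / 2.71 × 10⁶ = 3.03 × 10⁻⁵ mM = 0.0303 μM.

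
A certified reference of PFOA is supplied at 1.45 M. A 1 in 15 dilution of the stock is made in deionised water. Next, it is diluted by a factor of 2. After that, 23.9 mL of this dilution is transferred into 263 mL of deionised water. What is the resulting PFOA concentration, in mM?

Overall dilution factor = 15 × 2 × 12.00 = 360.
1.45 M / 360 = 4.03 × 10⁻³ M = 4.03 mM.

4.03 mM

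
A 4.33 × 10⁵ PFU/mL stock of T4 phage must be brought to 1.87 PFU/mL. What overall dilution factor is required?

Factor = C₀/C_target = 4.33 × 10⁵ PFU/mL / 1.87 PFU/mL = 2.32 × 10⁵.

2.32 × 10⁵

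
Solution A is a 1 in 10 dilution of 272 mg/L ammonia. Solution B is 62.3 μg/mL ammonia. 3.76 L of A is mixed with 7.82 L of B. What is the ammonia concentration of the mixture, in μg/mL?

C_A = 272 mg/L / 10 = 27.2 mg/L.
C_B = 62.3 μg/mL = 62.3 mg/L.
C_mix = (C_A·V_A + C_B·V_B)/(V_A + V_B) = (27.2×3.76 + 62.3×7.82) / 11.58 = 50.9 mg/L = 50.9 μg/mL.

50.9 μg/mL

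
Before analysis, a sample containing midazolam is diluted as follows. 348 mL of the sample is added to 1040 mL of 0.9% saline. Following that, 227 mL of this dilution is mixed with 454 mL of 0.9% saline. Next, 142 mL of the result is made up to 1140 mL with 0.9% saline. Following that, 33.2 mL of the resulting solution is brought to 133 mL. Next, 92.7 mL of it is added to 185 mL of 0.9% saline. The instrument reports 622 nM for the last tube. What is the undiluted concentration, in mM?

Overall dilution factor = 3.989 × 3 × 8.028 × 4.006 × 2.996 = 1153.
Original = 622 nM × 1153 = 7.17 × 10⁵ nM = 0.717 mM.

0.717 mM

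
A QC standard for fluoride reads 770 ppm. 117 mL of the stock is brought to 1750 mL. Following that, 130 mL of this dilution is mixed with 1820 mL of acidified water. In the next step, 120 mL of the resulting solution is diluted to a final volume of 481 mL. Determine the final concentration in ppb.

Overall dilution factor = 14.96 × 15 × 4.008 = 899.
770 ppm / 899 = 0.856 ppm = 856 ppb.

856 ppb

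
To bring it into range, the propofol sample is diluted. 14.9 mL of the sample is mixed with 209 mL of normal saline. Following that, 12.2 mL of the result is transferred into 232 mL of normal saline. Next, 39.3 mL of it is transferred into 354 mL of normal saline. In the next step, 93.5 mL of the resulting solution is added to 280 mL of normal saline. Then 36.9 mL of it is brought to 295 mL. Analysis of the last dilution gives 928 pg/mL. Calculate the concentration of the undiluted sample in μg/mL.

Overall dilution factor = 15.03 × 20.02 × 10.01 × 3.995 × 7.995 = 9.61 × 10⁴.
Original = 928 pg/mL × 9.61 × 10⁴ = 8.92 × 10⁷ pg/mL = 89.2 μg/mL.

89.2 μg/mL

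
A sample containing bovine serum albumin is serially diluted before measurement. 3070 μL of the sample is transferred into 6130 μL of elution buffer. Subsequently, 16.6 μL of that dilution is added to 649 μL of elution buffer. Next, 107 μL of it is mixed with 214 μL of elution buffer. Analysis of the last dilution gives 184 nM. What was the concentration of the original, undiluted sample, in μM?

Overall dilution factor = 2.997 × 40.10 × 3 = 360.
Original = 184 nM × 360 = 6.63 × 10⁴ nM = 66.3 μM.

66.3 μM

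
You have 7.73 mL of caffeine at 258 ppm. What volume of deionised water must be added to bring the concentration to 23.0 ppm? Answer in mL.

V₂ = C₁V₁/C₂ = 258 × 7.73 / 23.0 = 86.7 mL.
Diluent to add = V₂ − V₁ = 86.7 − 7.73 = 79.0 mL.

79.0 mL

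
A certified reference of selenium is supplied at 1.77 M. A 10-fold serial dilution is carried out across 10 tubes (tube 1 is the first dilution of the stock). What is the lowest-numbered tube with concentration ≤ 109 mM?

tube 2

Tube n has concentration 1.77 M / 10ⁿ.
Need 10ⁿ ≥ 1.77 M / 109 mM = 16.2, so n ≥ 1.21.
First such tube: n = 2.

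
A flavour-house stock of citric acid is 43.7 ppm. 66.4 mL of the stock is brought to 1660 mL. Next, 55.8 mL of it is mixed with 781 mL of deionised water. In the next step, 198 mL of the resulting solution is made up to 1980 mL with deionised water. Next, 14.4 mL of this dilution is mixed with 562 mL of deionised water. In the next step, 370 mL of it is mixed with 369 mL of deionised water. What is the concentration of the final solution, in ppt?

Overall dilution factor = 25 × 15.00 × 10 × 40.03 × 1.997 = 3.00 × 10⁵.
43.7 ppm / 3.00 × 10⁵ = 1.46 × 10⁻⁴ ppm = 146 ppt.

146 ppt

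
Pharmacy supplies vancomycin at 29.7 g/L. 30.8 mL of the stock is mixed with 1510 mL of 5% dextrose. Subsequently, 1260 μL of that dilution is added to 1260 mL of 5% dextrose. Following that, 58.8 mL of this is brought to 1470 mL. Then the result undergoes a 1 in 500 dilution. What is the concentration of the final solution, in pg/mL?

47.4 pg/mL

Overall dilution factor = 50.03 × 1001 × 25 × 500 = 6.26 × 10⁸.
29.7 g/L / 6.26 × 10⁸ = 4.74 × 10⁻⁸ g/L = 47.4 pg/mL.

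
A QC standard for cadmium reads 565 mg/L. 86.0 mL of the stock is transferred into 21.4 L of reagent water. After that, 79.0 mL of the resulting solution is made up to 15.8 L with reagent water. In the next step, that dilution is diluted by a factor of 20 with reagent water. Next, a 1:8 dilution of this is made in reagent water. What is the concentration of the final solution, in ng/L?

70.7 ng/L

Overall dilution factor = 249.8 × 200 × 20 × 8 = 7.99 × 10⁶.
565 mg/L / 7.99 × 10⁶ = 7.07 × 10⁻⁵ mg/L = 70.7 ng/L.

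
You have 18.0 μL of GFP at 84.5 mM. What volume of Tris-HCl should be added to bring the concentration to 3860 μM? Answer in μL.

376 μL

3860 μM = 3.86 mM.
V₂ = C₁V₁/C₂ = 84.5 × 18.0 / 3.86 = 394 μL.
Diluent to add = V₂ − V₁ = 394 − 18.0 = 376 μL.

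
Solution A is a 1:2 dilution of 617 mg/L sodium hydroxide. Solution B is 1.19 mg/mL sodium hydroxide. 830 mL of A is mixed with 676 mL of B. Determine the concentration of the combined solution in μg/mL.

704 μg/mL

C_A = 617 mg/L / 2 = 308 mg/L.
C_B = 1.19 mg/mL = 1190 mg/L.
C_mix = (C_A·V_A + C_B·V_B)/(V_A + V_B) = (308×830 + 1190×676) / 1506 = 704 mg/L = 704 μg/mL.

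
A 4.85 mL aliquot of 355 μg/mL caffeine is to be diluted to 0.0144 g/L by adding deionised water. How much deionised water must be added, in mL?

0.0144 g/L = 14.4 μg/mL.
V₂ = C₁V₁/C₂ = 355 × 4.85 / 14.4 = 120 mL.
Diluent to add = V₂ − V₁ = 120 − 4.85 = 115 mL.

115 mL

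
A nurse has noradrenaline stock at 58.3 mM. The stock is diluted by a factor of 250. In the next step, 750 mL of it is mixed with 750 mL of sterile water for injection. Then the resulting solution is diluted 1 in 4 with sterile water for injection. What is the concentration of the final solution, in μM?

Overall dilution factor = 250 × 2 × 4 = 2000.
58.3 mM / 2000 = 0.0291 mM = 29.2 μM.

29.2 μM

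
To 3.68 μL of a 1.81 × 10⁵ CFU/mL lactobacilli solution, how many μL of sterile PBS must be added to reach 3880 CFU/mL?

V₂ = C₁V₁/C₂ = 1.81 × 10⁵ × 3.68 / 3880 = 172 μL.
Diluent to add = V₂ − V₁ = 172 − 3.68 = 168 μL.

168 μL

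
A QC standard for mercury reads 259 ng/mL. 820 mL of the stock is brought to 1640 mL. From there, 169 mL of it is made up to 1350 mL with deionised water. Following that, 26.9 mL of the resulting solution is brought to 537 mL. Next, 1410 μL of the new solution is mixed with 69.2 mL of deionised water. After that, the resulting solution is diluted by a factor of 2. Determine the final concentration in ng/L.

8.11 ng/L

Overall dilution factor = 2 × 7.988 × 19.96 × 50.08 × 2 = 3.19 × 10⁴.
259 ng/mL / 3.19 × 10⁴ = 8.11 × 10⁻³ ng/mL = 8.11 ng/L.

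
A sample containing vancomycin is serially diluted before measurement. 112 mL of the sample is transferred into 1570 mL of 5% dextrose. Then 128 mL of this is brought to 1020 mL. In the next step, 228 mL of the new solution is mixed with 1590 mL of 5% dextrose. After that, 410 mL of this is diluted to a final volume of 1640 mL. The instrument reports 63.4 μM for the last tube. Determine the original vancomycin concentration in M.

0.242 M

Overall dilution factor = 15.02 × 7.969 × 7.974 × 4 = 3817.
Original = 63.4 μM × 3817 = 2.42 × 10⁵ μM = 0.242 M.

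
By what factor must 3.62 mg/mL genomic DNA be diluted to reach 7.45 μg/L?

Factor = C₀/C_target = 3.62 mg/mL / 7.45 μg/L = 4.86 × 10⁵.

4.86 × 10⁵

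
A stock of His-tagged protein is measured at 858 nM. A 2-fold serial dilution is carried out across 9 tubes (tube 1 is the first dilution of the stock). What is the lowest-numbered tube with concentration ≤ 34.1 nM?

tube 5

Tube n has concentration 858 nM / 2ⁿ.
Need 2ⁿ ≥ 858 nM / 34.1 nM = 25.2, so n ≥ 4.65.
First such tube: n = 5.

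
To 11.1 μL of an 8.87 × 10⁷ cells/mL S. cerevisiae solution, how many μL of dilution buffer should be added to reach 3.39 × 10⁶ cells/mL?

V₂ = C₁V₁/C₂ = 8.87 × 10⁷ × 11.1 / 3.39 × 10⁶ = 290 μL.
Diluent to add = V₂ − V₁ = 290 − 11.1 = 279 μL.

279 μL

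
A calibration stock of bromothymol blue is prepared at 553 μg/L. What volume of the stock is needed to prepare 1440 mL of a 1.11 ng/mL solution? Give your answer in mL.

2.89 mL

1.11 ng/mL = 1.11 μg/L.
V₁ = C₂V₂/C₁ = 1.11 × 1440 / 553 = 2.89 mL.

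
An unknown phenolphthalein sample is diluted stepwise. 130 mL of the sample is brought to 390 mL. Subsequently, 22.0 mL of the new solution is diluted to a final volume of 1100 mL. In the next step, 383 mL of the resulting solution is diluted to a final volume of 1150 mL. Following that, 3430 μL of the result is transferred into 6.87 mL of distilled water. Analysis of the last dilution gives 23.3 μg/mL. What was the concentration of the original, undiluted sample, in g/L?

Overall dilution factor = 3 × 50 × 3.003 × 3.003 = 1352.
Original = 23.3 μg/mL × 1352 = 3.15 × 10⁴ μg/mL = 31.5 g/L.

31.5 g/L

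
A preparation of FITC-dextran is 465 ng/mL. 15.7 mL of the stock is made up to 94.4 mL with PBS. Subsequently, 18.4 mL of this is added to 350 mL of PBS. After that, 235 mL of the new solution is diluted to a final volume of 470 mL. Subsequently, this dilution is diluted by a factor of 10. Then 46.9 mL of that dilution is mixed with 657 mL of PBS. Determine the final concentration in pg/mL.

12.9 pg/mL

Overall dilution factor = 6.013 × 20.02 × 2 × 10 × 15.01 = 3.61 × 10⁴.
465 ng/mL / 3.61 × 10⁴ = 0.0129 ng/mL = 12.9 pg/mL.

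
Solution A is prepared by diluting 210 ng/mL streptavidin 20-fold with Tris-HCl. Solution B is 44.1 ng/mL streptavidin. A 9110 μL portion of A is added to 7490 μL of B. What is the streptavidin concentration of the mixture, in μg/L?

C_A = 210 ng/mL / 20 = 10.5 ng/mL.
C_mix = (C_A·V_A + C_B·V_B)/(V_A + V_B) = (10.5×9110 + 44.1×7490) / 16600 = 25.7 ng/mL = 25.7 μg/L.

25.7 μg/L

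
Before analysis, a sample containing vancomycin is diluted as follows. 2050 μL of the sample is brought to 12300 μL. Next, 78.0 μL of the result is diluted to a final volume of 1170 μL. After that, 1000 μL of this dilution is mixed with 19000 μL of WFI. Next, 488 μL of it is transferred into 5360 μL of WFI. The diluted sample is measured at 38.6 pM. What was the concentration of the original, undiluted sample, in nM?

833 nM

Overall dilution factor = 6 × 15 × 20 × 11.98 = 2.16 × 10⁴.
Original = 38.6 pM × 2.16 × 10⁴ = 8.33 × 10⁵ pM = 833 nM.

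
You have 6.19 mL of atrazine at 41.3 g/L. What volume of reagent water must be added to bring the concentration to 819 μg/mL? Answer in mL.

306 mL

819 μg/mL = 0.819 g/L.
V₂ = C₁V₁/C₂ = 41.3 × 6.19 / 0.819 = 312 mL.
Diluent to add = V₂ − V₁ = 312 − 6.19 = 306 mL.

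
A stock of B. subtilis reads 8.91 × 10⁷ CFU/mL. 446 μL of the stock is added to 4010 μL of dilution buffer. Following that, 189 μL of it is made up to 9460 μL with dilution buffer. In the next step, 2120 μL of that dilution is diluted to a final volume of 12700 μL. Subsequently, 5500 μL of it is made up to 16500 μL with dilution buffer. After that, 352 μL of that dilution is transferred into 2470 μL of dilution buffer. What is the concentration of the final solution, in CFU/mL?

Overall dilution factor = 9.991 × 50.05 × 5.991 × 3 × 8.017 = 7.21 × 10⁴.
8.91 × 10⁷ CFU/mL / 7.21 × 10⁴ = 1240 CFU/mL.

1240 CFU/mL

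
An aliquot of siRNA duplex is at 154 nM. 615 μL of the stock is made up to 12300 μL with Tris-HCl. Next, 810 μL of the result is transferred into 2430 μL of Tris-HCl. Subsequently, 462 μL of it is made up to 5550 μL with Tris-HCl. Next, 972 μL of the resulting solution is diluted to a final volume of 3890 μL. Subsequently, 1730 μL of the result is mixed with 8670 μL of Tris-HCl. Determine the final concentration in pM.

6.66 pM

Overall dilution factor = 20 × 4 × 12.01 × 4.002 × 6.012 = 2.31 × 10⁴.
154 nM / 2.31 × 10⁴ = 6.66 × 10⁻³ nM = 6.66 pM.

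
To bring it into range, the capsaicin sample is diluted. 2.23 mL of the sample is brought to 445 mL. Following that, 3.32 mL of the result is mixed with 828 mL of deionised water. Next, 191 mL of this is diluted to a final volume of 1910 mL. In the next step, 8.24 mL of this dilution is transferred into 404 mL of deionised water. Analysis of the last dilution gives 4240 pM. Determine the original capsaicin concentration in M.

0.106 M

Overall dilution factor = 199.6 × 250.4 × 10 × 50.03 = 2.50 × 10⁷.
Original = 4240 pM × 2.50 × 10⁷ = 1.06 × 10¹¹ pM = 0.106 M.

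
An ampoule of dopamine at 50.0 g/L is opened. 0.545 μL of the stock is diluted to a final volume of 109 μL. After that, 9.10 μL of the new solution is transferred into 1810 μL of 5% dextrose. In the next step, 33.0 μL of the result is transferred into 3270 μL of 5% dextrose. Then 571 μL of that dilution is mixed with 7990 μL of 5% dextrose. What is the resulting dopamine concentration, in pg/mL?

Overall dilution factor = 200 × 199.9 × 100.1 × 14.99 = 6.00 × 10⁷.
50.0 g/L / 6.00 × 10⁷ = 8.33 × 10⁻⁷ g/L = 833 pg/mL.

833 pg/mL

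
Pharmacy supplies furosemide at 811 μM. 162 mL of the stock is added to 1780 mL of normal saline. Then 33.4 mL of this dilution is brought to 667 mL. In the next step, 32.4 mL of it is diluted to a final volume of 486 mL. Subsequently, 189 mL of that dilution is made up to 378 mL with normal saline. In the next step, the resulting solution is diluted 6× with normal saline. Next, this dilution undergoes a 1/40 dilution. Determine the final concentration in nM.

Overall dilution factor = 11.99 × 19.97 × 15 × 2 × 6 × 40 = 1.72 × 10⁶.
811 μM / 1.72 × 10⁶ = 4.71 × 10⁻⁴ μM = 0.471 nM.

0.471 nM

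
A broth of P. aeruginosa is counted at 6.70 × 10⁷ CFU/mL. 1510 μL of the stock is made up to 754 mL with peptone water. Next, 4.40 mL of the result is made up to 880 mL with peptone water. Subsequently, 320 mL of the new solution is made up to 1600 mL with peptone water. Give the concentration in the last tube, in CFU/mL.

134 CFU/mL

Overall dilution factor = 499.3 × 200 × 5 = 4.99 × 10⁵.
6.70 × 10⁷ CFU/mL / 4.99 × 10⁵ = 134 CFU/mL.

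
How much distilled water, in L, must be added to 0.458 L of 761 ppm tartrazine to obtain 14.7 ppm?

23.3 L

V₂ = C₁V₁/C₂ = 761 × 0.458 / 14.7 = 23.7 L.
Diluent to add = V₂ − V₁ = 23.7 − 0.458 = 23.3 L.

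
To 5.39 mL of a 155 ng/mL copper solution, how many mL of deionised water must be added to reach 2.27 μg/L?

2.27 μg/L = 2.27 ng/mL.
V₂ = C₁V₁/C₂ = 155 × 5.39 / 2.27 = 368 mL.
Diluent to add = V₂ − V₁ = 368 − 5.39 = 363 mL.

363 mL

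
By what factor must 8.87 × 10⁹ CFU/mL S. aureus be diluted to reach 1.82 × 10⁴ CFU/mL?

Factor = C₀/C_target = 8.87 × 10⁹ CFU/mL / 1.82 × 10⁴ CFU/mL = 4.87 × 10⁵.

4.87 × 10⁵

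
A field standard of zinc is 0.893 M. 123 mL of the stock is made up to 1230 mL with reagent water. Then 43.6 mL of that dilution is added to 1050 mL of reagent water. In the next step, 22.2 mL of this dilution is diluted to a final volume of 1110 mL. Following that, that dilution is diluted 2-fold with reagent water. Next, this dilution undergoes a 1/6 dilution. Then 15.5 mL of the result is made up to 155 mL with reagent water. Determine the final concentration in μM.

0.593 μM

Overall dilution factor = 10 × 25.08 × 50 × 2 × 6 × 10 = 1.50 × 10⁶.
0.893 M / 1.50 × 10⁶ = 5.93 × 10⁻⁷ M = 0.593 μM.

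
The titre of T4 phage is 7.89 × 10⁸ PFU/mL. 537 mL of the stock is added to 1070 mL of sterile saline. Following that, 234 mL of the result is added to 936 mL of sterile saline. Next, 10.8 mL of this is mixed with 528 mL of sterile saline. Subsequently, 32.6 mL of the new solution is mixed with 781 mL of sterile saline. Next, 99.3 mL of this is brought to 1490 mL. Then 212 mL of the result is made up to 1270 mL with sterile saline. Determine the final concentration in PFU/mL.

471 PFU/mL

Overall dilution factor = 2.993 × 5 × 49.89 × 24.96 × 15.01 × 5.991 = 1.67 × 10⁶.
7.89 × 10⁸ PFU/mL / 1.67 × 10⁶ = 471 PFU/mL.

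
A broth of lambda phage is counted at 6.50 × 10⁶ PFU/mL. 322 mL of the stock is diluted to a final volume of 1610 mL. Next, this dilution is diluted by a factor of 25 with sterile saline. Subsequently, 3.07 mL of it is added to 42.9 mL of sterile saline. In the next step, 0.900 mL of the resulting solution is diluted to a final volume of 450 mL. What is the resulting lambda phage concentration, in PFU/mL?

Overall dilution factor = 5 × 25 × 14.97 × 500 = 9.36 × 10⁵.
6.50 × 10⁶ PFU/mL / 9.36 × 10⁵ = 6.95 PFU/mL.

6.95 PFU/mL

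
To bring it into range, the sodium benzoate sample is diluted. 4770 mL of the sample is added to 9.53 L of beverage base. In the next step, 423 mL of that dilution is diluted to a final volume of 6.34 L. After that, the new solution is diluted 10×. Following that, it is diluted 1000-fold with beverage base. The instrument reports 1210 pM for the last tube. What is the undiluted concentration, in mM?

Overall dilution factor = 2.998 × 14.99 × 10 × 1000 = 4.49 × 10⁵.
Original = 1210 pM × 4.49 × 10⁵ = 5.44 × 10⁸ pM = 0.544 mM.

0.544 mM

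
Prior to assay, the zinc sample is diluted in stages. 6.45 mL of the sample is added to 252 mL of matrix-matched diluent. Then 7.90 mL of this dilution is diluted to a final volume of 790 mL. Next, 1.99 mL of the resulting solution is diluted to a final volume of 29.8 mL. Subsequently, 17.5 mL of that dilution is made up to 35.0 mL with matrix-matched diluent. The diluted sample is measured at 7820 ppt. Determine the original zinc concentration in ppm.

Overall dilution factor = 40.07 × 100 × 14.97 × 2 = 1.20 × 10⁵.
Original = 7820 ppt × 1.20 × 10⁵ = 9.38 × 10⁸ ppt = 938 ppm.

938 ppm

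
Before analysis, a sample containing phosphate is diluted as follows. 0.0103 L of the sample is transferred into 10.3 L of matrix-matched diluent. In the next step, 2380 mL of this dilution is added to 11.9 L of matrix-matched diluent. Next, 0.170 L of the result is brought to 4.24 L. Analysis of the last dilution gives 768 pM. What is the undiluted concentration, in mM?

0.115 mM

Overall dilution factor = 1001 × 6 × 24.94 = 1.50 × 10⁵.
Original = 768 pM × 1.50 × 10⁵ = 1.15 × 10⁸ pM = 0.115 mM.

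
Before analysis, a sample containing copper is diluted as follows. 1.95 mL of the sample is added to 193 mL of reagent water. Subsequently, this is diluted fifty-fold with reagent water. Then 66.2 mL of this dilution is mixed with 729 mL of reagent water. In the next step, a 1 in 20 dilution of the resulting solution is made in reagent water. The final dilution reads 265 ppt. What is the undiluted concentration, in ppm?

318 ppm

Overall dilution factor = 99.97 × 50 × 12.01 × 20 = 1.20 × 10⁶.
Original = 265 ppt × 1.20 × 10⁶ = 3.18 × 10⁸ ppt = 318 ppm.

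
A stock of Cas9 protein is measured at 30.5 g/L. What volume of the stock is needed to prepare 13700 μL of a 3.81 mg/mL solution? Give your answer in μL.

3.81 mg/mL = 3.81 g/L.
V₁ = C₂V₂/C₁ = 3.81 × 13700 / 30.5 = 1711 μL.

1710 μL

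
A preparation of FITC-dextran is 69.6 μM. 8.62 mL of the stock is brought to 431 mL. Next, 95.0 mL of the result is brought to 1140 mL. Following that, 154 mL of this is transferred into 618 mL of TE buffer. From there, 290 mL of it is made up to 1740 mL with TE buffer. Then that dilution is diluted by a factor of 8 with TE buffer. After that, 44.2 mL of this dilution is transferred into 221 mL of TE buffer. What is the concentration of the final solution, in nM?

0.0803 nM

Overall dilution factor = 50 × 12 × 5.013 × 6 × 8 × 6 = 8.66 × 10⁵.
69.6 μM / 8.66 × 10⁵ = 8.03 × 10⁻⁵ μM = 0.0803 nM.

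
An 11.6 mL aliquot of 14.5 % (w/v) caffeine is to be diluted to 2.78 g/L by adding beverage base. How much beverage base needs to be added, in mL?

593 mL

2.78 g/L = 0.278 % (w/v).
V₂ = C₁V₁/C₂ = 14.5 × 11.6 / 0.278 = 605 mL.
Diluent to add = V₂ − V₁ = 605 − 11.6 = 593 mL.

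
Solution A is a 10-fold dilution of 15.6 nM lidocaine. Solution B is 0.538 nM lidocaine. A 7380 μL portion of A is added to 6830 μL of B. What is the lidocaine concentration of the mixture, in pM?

C_A = 15.6 nM / 10 = 1.56 nM.
C_mix = (C_A·V_A + C_B·V_B)/(V_A + V_B) = (1.56×7380 + 0.538×6830) / 14210 = 1.07 nM = 1070 pM.

1070 pM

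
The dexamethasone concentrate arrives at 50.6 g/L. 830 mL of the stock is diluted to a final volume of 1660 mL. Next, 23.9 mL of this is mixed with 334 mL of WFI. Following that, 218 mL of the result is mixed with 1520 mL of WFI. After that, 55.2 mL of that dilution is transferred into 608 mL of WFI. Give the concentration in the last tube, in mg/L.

Overall dilution factor = 2 × 14.97 × 7.972 × 12.01 = 2869.
50.6 g/L / 2869 = 0.0176 g/L = 17.6 mg/L.

17.6 mg/L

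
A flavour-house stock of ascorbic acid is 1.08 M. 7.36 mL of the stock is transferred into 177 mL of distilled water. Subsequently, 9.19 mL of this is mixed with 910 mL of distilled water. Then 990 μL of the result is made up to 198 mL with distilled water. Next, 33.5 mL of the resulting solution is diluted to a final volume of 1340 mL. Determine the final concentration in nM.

53.9 nM

Overall dilution factor = 25.05 × 100.0 × 200 × 40 = 2.00 × 10⁷.
1.08 M / 2.00 × 10⁷ = 5.39 × 10⁻⁸ M = 53.9 nM.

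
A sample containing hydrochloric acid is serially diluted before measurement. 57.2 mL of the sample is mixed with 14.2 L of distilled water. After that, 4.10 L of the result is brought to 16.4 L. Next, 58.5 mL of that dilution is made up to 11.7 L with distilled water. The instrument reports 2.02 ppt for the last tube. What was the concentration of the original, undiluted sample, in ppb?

Overall dilution factor = 249.3 × 4 × 200 = 1.99 × 10⁵.
Original = 2.02 ppt × 1.99 × 10⁵ = 4.03 × 10⁵ ppt = 403 ppb.

403 ppb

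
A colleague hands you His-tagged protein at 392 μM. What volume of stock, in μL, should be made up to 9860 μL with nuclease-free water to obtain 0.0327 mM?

823 μL

0.0327 mM = 32.7 μM.
V₁ = C₂V₂/C₁ = 32.7 × 9860 / 392 = 823 μL.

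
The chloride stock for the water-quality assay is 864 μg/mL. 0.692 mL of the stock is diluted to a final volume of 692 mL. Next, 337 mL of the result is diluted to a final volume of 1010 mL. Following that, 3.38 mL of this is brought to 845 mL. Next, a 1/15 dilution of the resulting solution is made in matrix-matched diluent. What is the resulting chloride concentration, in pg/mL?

Overall dilution factor = 1000 × 2.997 × 250 × 15 = 1.12 × 10⁷.
864 μg/mL / 1.12 × 10⁷ = 7.69 × 10⁻⁵ μg/mL = 76.9 pg/mL.

76.9 pg/mL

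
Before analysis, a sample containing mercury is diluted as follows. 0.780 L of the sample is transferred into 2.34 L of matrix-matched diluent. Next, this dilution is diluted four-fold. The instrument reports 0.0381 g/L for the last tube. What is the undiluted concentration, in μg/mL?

Overall dilution factor = 4 × 4 = 16.0.
Original = 0.0381 g/L × 16.0 = 0.610 g/L = 610 μg/mL.

610 μg/mL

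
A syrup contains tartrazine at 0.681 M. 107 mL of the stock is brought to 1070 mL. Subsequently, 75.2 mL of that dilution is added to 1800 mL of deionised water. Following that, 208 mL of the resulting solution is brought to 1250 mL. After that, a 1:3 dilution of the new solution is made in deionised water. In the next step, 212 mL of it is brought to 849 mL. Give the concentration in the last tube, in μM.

Overall dilution factor = 10 × 24.94 × 6.010 × 3 × 4.005 = 1.80 × 10⁴.
0.681 M / 1.80 × 10⁴ = 3.78 × 10⁻⁵ M = 37.8 μM.

37.8 μM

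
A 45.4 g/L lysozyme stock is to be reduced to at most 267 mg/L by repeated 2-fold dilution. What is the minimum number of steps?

8

Need 2ⁿ ≥ 170, so n ≥ log(170)/log(2) = 7.41.
Minimum whole steps: n = 8.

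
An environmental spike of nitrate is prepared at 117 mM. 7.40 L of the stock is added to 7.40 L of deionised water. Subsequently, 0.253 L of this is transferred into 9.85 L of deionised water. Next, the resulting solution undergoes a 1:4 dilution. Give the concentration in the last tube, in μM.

366 μM

Overall dilution factor = 2 × 39.93 × 4 = 319.
117 mM / 319 = 0.366 mM = 366 μM.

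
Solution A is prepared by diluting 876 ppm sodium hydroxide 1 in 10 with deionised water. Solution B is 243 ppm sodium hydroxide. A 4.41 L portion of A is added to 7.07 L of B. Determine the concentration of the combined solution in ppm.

C_A = 876 ppm / 10 = 87.6 ppm.
C_mix = (C_A·V_A + C_B·V_B)/(V_A + V_B) = (87.6×4.41 + 243×7.07) / 11.48 = 183 ppm.

183 ppm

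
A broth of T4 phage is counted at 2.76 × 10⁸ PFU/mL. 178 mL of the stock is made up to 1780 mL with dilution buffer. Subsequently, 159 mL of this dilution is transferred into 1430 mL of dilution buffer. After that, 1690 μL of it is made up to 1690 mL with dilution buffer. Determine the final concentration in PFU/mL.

Overall dilution factor = 10 × 9.994 × 1000 = 9.99 × 10⁴.
2.76 × 10⁸ PFU/mL / 9.99 × 10⁴ = 2760 PFU/mL.

2760 PFU/mL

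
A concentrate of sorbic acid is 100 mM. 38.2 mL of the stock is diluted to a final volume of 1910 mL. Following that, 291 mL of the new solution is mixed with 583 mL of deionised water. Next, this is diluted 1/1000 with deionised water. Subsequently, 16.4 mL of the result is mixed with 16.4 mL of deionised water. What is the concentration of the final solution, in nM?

Overall dilution factor = 50 × 3.003 × 1000 × 2 = 3.00 × 10⁵.
100 mM / 3.00 × 10⁵ = 3.33 × 10⁻⁴ mM = 333 nM.

333 nM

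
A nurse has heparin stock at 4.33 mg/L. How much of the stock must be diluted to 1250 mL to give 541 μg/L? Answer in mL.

541 μg/L = 0.541 mg/L.
V₁ = C₂V₂/C₁ = 0.541 × 1250 / 4.33 = 156 mL.

156 mL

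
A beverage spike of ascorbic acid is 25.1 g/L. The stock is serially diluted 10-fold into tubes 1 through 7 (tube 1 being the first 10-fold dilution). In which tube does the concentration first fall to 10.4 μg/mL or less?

Tube n has concentration 25.1 g/L / 10ⁿ.
Need 10ⁿ ≥ 25.1 g/L / 10.4 μg/mL = 2413, so n ≥ 3.38.
First such tube: n = 4.

tube 4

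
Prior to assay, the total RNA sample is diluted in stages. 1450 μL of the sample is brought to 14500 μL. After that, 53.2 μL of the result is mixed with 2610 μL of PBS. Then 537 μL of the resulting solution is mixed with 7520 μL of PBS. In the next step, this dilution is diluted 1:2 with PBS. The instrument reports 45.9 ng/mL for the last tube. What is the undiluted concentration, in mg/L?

689 mg/L

Overall dilution factor = 10 × 50.06 × 15.00 × 2 = 1.50 × 10⁴.
Original = 45.9 ng/mL × 1.50 × 10⁴ = 6.89 × 10⁵ ng/mL = 689 mg/L.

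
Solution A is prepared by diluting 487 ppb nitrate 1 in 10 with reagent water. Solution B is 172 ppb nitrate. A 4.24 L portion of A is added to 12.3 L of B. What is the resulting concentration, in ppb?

140 ppb

C_A = 487 ppb / 10 = 48.7 ppb.
C_mix = (C_A·V_A + C_B·V_B)/(V_A + V_B) = (48.7×4.24 + 172×12.3) / 16.54 = 140 ppb.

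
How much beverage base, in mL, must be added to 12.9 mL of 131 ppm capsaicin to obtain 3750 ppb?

3750 ppb = 3.75 ppm.
V₂ = C₁V₁/C₂ = 131 × 12.9 / 3.75 = 451 mL.
Diluent to add = V₂ − V₁ = 451 − 12.9 = 438 mL.

438 mL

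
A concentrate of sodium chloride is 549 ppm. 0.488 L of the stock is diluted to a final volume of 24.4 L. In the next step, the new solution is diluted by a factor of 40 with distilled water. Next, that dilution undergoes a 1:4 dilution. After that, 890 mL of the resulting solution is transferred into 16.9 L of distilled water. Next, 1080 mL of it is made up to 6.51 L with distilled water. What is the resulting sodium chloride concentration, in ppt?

570 ppt

Overall dilution factor = 50 × 40 × 4 × 19.99 × 6.028 = 9.64 × 10⁵.
549 ppm / 9.64 × 10⁵ = 5.70 × 10⁻⁴ ppm = 570 ppt.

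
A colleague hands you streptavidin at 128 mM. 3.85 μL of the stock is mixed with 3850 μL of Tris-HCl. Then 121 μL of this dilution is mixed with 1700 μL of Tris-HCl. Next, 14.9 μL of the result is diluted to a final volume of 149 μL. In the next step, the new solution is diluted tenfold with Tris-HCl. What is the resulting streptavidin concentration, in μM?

Overall dilution factor = 1001 × 15.05 × 10 × 10 = 1.51 × 10⁶.
128 mM / 1.51 × 10⁶ = 8.50 × 10⁻⁵ mM = 0.0850 μM.

0.0850 μM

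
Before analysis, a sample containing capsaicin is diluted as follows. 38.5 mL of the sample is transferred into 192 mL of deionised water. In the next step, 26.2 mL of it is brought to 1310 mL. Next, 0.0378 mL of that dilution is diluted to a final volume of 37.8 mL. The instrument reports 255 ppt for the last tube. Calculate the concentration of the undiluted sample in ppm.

76.3 ppm

Overall dilution factor = 5.987 × 50 × 1000 = 2.99 × 10⁵.
Original = 255 ppt × 2.99 × 10⁵ = 7.63 × 10⁷ ppt = 76.3 ppm.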